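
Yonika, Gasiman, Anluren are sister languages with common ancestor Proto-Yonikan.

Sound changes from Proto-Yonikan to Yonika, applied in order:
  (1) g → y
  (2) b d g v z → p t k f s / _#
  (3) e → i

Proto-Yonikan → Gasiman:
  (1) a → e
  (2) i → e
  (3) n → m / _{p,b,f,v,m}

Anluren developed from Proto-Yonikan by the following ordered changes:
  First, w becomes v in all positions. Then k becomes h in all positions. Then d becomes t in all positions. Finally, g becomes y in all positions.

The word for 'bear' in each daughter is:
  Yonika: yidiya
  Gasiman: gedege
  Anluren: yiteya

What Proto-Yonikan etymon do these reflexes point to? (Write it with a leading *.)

Position 5: Yonika has y, Gasiman has g, Anluren has y. Gasiman preserves g here (none of its changes turn any other segment into g), so the proto-segment is *g.
Position 3: Yonika has d, Gasiman has d, Anluren has t. Yonika preserves d here (none of its changes turn any other segment into d), so the proto-segment is *d.
Position 2: Yonika has i, Gasiman has e, Anluren has i. Anluren preserves i here (none of its changes turn any other segment into i), so the proto-segment is *i.
Verify the candidate proto-form against each daughter:
Yonika: start from *gidega.
  rule 1 (unconditioned shift): gidega → yideya
  rule 2: no change — yideya
  rule 3 (vowel merger): yideya → yidiya
  ⇒ Yonika yidiya
Gasiman: *gidega
  gidega → gidege   [vowel merger]
  gidege → gedege   [vowel merger]
  gedege (rule 3 does not apply)
  giving Gasiman gedege.
Anluren: *gidega > gitega > yiteya  (by unconditioned shift, unconditioned shift)
*gidega is the unique common source.

*gidega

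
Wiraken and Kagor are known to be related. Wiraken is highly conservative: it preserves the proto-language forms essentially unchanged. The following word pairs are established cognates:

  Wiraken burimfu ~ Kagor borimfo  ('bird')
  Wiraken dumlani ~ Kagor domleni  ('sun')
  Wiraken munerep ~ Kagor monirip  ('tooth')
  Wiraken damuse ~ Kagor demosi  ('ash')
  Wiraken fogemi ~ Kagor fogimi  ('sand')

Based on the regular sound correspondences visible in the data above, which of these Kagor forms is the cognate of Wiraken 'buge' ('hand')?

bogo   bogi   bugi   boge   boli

bogi

damuse ~ demosi — Wiraken u corresponds to Kagor o after a consonant, before a consonant other than r, m, n, p, b, f, v.
damuse ~ demosi — Wiraken e corresponds to Kagor i word-finally.
Applying these to Wiraken 'buge':
  buge → boge   (u→o after a consonant, before a consonant other than r, m, n, p, b, f, v)
  boge → bogi   (e→i word-finally)
So the Kagor cognate is 'bogi'.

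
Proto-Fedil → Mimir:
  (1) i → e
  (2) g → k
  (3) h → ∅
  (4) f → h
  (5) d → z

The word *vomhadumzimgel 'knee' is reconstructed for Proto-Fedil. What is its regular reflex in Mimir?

vomazumzemkel

Mimir: *vomhadumzimgel
  vomhadumzimgel → vomhadumzemgel   [vowel merger]
  vomhadumzemgel → vomhadumzemkel   [unconditioned shift]
  vomhadumzemkel → vomadumzemkel   [h-loss]
  vomadumzemkel (rule 4 does not apply)
  vomadumzemkel → vomazumzemkel   [unconditioned shift]
  giving Mimir vomazumzemkel.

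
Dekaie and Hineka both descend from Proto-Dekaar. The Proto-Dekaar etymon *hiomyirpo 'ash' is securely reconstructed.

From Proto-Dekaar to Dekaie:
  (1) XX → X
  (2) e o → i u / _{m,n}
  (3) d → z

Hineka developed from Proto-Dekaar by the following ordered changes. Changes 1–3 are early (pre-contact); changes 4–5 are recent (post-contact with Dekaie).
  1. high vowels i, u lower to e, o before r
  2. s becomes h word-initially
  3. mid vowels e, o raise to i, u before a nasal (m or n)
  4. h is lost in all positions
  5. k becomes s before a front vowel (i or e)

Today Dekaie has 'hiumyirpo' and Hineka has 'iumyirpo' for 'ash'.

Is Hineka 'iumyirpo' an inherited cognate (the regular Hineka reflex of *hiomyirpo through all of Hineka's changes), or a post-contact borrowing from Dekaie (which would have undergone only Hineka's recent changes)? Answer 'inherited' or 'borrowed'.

borrowed

If inherited, *hiomyirpo would pass through all of Hineka's changes:
Hineka: start from *hiomyirpo.
  rule 1 (pre-rhotic lowering): hiomyirpo → hiomyerpo
  rule 2: no change — hiomyerpo
  rule 3 (pre-nasal raising): hiomyerpo → hiumyerpo
  rule 4 (h-loss): hiumyerpo → iumyerpo
  rule 5: no change — iumyerpo
  ⇒ Hineka iumyerpo
If borrowed from Dekaie 'hiumyirpo' after the early changes, it would undergo only the recent ones:
  rule 4 (h-loss): hiumyirpo → iumyirpo
  rule 5 (palatalisation): no change (iumyirpo)
  ⇒ as a loan: iumyirpo
Hineka 'iumyirpo' matches the loan outcome 'iumyirpo', not the inherited 'iumyerpo' — it skipped the early Hineka changes, so it was borrowed from Dekaie.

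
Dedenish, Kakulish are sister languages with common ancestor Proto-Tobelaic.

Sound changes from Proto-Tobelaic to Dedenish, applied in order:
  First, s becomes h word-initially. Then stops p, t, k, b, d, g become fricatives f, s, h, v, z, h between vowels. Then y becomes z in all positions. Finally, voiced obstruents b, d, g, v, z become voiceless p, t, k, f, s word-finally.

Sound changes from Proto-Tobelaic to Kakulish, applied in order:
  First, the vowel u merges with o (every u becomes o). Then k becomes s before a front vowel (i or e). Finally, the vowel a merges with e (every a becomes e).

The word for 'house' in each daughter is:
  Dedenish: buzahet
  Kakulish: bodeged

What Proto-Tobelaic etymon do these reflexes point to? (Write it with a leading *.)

*budaged

Position 7: Dedenish has t, Kakulish has d. Kakulish preserves d here (none of its changes turn any other segment into d), so the proto-segment is *d.
Position 3: Dedenish has z, Kakulish has d. Kakulish preserves d here (none of its changes turn any other segment into d), so the proto-segment is *d.
Position 2: Dedenish has u, Kakulish has o. Dedenish preserves u here (none of its changes turn any other segment into u), so the proto-segment is *u.
This points to *budaged. Verify forward in each daughter:
Dedenish: *budaged > buzahed > buzahet  (by intervocalic lenition, final devoicing)
Kakulish: *budaged > bodaged > bodeged  (by vowel merger, vowel merger)
No other proto-form is consistent with every reflex, so the reconstruction is *budaged.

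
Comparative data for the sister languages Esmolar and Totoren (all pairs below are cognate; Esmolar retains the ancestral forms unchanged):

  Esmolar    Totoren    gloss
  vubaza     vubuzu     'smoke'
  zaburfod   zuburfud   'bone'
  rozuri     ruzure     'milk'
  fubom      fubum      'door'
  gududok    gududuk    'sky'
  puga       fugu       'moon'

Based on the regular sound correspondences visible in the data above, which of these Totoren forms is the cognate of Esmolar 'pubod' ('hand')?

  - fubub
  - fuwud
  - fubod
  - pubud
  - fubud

fubud

puga ~ fugu — Esmolar p corresponds to Totoren f word-initially before a back vowel.
zaburfod ~ zuburfud, rozuri ~ ruzure — Esmolar o corresponds to Totoren u after a consonant, before a consonant other than r, m, n, p, b, f, v.
Applying these to Esmolar 'pubod':
  pubod → fubod   (p→f word-initially before a back vowel)
  fubod → fubud   (o→u after a consonant, before a consonant other than r, m, n, p, b, f, v)
So the Totoren cognate is 'fubud'.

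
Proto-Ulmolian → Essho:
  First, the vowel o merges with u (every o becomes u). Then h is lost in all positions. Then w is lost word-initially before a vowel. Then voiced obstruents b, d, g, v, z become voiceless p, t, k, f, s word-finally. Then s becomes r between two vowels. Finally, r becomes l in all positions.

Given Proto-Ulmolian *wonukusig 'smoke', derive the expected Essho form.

Essho: *wonukusig > wunukusig > unukusig > unukusik > unukurik > unukulik  (by vowel merger, glide loss, final devoicing, rhotacism, unconditioned shift)

unukulik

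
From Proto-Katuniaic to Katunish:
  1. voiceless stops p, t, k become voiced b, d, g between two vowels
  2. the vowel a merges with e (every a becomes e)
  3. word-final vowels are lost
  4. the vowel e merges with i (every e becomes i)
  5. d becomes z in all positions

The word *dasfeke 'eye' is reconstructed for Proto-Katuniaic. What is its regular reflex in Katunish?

zisfig

Katunish: *dasfeke
  dasfeke → dasfege   [intervocalic voicing]
  dasfege → desfege   [vowel merger]
  desfege → desfeg   [apocope]
  desfeg → disfig   [vowel merger]
  disfig → zisfig   [unconditioned shift]
  giving Katunish zisfig.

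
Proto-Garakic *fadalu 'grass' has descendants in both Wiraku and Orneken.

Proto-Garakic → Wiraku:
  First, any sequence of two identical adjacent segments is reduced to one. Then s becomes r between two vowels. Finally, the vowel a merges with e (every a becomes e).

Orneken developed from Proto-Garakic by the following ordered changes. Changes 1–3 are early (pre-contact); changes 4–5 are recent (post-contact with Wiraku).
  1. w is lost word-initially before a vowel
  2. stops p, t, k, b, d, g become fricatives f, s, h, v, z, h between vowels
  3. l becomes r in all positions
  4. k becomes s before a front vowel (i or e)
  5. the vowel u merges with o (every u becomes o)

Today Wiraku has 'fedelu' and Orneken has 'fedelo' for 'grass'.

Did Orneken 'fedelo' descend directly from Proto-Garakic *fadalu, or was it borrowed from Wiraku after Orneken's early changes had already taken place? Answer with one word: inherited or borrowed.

If inherited, *fadalu would pass through all of Orneken's changes:
Orneken: *fadalu
  fadalu (rule 1 does not apply)
  fadalu → fazalu   [intervocalic lenition]
  fazalu → fazaru   [unconditioned shift]
  fazaru (rule 4 does not apply)
  fazaru → fazaro   [vowel merger]
  giving Orneken fazaro.
If borrowed from Wiraku 'fedelu' after the early changes, it would undergo only the recent ones:
  rule 4 (palatalisation): no change (fedelu)
  rule 5 (vowel merger): fedelu → fedelo
  ⇒ as a loan: fedelo
Orneken 'fedelo' matches the loan outcome 'fedelo', not the inherited 'fazaro' — it skipped the early Orneken changes, so it was borrowed from Wiraku.

borrowed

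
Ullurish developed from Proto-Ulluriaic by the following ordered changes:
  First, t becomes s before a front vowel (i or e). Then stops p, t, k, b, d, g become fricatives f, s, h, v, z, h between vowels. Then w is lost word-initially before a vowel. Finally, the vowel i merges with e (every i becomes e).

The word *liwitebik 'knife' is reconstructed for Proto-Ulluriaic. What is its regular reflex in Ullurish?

lewesevek

Ullurish: start from *liwitebik.
  rule 1 (palatalisation): liwitebik → liwisebik
  rule 2 (intervocalic lenition): liwisebik → liwisevik
  rule 3: no change — liwisevik
  rule 4 (vowel merger): liwisevik → lewesevek
  ⇒ Ullurish lewesevek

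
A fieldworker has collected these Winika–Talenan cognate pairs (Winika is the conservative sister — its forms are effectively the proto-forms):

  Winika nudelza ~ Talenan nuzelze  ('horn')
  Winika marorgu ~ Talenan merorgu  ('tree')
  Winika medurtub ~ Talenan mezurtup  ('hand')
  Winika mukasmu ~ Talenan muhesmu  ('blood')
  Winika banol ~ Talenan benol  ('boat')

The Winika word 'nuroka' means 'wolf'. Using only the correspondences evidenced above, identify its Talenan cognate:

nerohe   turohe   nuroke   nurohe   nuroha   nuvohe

mukasmu ~ muhesmu — Winika k corresponds to Talenan h between vowels (before a back vowel).
nudelza ~ nuzelze — Winika a corresponds to Talenan e word-finally.
Applying these to Winika 'nuroka':
  nuroka → nuroha   (k→h between vowels (before a back vowel))
  nuroha → nurohe   (a→e word-finally)
So the Talenan cognate is 'nurohe'.

nurohe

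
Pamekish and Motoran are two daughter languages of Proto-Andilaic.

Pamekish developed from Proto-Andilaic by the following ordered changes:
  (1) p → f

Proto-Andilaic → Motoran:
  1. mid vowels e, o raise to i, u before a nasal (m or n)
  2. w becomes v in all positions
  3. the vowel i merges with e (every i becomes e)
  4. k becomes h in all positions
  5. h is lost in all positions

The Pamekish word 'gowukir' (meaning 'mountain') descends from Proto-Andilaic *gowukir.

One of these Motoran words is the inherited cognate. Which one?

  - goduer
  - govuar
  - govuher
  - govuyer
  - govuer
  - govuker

govuer

Motoran: start from *gowukir.
  rule 1: no change — gowukir
  rule 2 (unconditioned shift): gowukir → govukir
  rule 3 (vowel merger): govukir → govuker
  rule 4 (unconditioned shift): govuker → govuher
  rule 5 (h-loss): govuher → govuer
  ⇒ Motoran govuer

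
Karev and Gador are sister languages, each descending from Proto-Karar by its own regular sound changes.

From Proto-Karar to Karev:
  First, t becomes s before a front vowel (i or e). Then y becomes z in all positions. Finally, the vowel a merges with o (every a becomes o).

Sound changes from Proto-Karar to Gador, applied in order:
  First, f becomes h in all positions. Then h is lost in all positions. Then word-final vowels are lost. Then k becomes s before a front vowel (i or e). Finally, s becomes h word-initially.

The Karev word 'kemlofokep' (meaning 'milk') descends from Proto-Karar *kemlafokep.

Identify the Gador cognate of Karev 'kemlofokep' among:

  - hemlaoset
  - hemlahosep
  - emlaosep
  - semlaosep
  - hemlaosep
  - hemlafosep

hemlaosep

Gador: *kemlafokep
  kemlafokep → kemlahokep   [unconditioned shift]
  kemlahokep → kemlaokep   [h-loss]
  kemlaokep (rule 3 does not apply)
  kemlaokep → semlaosep   [palatalisation]
  semlaosep → hemlaosep   [debuccalisation]
  giving Gador hemlaosep.
The other candidates each miss or misapply at least one Gador change.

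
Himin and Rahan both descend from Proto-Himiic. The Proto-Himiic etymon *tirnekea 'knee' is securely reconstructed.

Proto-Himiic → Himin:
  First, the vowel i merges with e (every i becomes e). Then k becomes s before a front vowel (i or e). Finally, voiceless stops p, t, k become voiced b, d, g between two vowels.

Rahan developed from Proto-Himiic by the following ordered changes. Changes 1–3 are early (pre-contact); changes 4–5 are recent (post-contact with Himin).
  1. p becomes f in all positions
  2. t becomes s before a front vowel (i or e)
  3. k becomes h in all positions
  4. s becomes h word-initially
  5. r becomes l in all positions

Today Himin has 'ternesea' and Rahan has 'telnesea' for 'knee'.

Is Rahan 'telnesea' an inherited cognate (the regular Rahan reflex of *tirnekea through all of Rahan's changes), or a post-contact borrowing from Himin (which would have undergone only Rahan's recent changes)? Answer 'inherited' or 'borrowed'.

borrowed

If inherited, *tirnekea would pass through all of Rahan's changes:
Rahan: *tirnekea
  tirnekea (rule 1 does not apply)
  tirnekea → sirnekea   [palatalisation]
  sirnekea → sirnehea   [unconditioned shift]
  sirnehea → hirnehea   [debuccalisation]
  hirnehea → hilnehea   [unconditioned shift]
  giving Rahan hilnehea.
If borrowed from Himin 'ternesea' after the early changes, it would undergo only the recent ones:
  rule 4 (debuccalisation): no change (ternesea)
  rule 5 (unconditioned shift): ternesea → telnesea
  ⇒ as a loan: telnesea
Rahan 'telnesea' matches the loan outcome 'telnesea', not the inherited 'hilnehea' — it skipped the early Rahan changes, so it was borrowed from Himin.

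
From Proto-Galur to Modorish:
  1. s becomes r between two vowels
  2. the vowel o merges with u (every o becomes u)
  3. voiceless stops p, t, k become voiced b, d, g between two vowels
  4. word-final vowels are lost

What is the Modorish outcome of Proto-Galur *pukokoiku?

puguguig

Modorish: start from *pukokoiku.
  rule 1: no change — pukokoiku
  rule 2 (vowel merger): pukokoiku → pukukuiku
  rule 3 (intervocalic voicing): pukukuiku → puguguigu
  rule 4 (apocope): puguguigu → puguguig
  ⇒ Modorish puguguig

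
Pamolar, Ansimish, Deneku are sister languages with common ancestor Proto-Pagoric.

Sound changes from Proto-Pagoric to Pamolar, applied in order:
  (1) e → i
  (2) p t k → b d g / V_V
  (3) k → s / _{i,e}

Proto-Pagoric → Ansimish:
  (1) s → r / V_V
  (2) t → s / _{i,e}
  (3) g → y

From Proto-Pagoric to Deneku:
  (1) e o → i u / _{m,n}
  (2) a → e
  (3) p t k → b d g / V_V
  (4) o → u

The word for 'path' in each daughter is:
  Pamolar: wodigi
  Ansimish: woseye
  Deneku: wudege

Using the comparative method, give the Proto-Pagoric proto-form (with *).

*wotege

Position 5: Pamolar has g, Ansimish has y, Deneku has g. Taking the neighbouring segments as reconstructed: Pamolar g could go back to *k or *g; Ansimish y could go back to *g or *y; Deneku g could go back to *k or *g — the one source consistent with every daughter is *g.
Position 3: Pamolar has d, Ansimish has s, Deneku has d. Taking the neighbouring segments as reconstructed: Pamolar d could go back to *t or *d; Ansimish s can only go back to *t; Deneku d could go back to *t or *d — the one source consistent with every daughter is *t.
Verify the candidate proto-form against each daughter:
Pamolar: *wotege
  wotege → wotigi   [vowel merger]
  wotigi → wodigi   [intervocalic voicing]
  wodigi (rule 3 does not apply)
  giving Pamolar wodigi.
Ansimish: *wotege
  wotege (rule 1 does not apply)
  wotege → wosege   [palatalisation]
  wosege → woseye   [unconditioned shift]
  giving Ansimish woseye.
Deneku: *wotege > wodege > wudege  (by intervocalic voicing, vowel merger)
*wotege is the unique common source.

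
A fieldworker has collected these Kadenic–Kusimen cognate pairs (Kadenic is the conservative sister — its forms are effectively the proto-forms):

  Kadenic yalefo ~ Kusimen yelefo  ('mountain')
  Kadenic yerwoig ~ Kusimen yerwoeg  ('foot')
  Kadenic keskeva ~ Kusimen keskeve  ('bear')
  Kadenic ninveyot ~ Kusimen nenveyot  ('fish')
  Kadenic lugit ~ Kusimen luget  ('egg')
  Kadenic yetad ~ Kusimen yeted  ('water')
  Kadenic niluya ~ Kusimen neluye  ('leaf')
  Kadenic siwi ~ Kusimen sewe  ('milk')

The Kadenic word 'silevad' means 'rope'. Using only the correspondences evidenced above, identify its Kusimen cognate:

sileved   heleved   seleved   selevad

seleved

lugit ~ luget, niluya ~ neluye — Kadenic i corresponds to Kusimen e after a consonant, before a consonant other than r, m, n, p, b, f, v.
yalefo ~ yelefo, yetad ~ yeted — Kadenic a corresponds to Kusimen e after a consonant, before a consonant other than r, m, n, p, b, f, v.
Applying these to Kadenic 'silevad':
  silevad → selevad   (i→e after a consonant, before a consonant other than r, m, n, p, b, f, v)
  selevad → seleved   (a→e after a consonant, before a consonant other than r, m, n, p, b, f, v)
So the Kusimen cognate is 'seleved'.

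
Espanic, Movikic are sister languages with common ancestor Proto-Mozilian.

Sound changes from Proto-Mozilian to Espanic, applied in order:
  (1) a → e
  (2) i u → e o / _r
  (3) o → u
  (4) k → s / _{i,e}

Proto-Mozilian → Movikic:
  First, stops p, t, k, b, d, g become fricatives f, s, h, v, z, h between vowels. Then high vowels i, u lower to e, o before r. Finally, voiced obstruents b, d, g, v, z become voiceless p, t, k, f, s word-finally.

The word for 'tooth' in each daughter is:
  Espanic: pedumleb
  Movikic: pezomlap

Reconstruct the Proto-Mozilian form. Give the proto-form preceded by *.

Position 8: Espanic has b, Movikic has p. Espanic preserves b here (none of its changes turn any other segment into b), so the proto-segment is *b.
Position 7: Espanic has e, Movikic has a. Movikic preserves a here (none of its changes turn any other segment into a), so the proto-segment is *a.
This points to *pedomlab. Verify forward in each daughter:
Espanic: start from *pedomlab.
  rule 1 (vowel merger): pedomlab → pedomleb
  rule 2: no change — pedomleb
  rule 3 (vowel merger): pedomleb → pedumleb
  rule 4: no change — pedumleb
  ⇒ Espanic pedumleb
Movikic: *pedomlab
  pedomlab → pezomlab   [intervocalic lenition]
  pezomlab (rule 2 does not apply)
  pezomlab → pezomlap   [final devoicing]
  giving Movikic pezomlap.
No other proto-form is consistent with every reflex, so the reconstruction is *pedomlab.

*pedomlab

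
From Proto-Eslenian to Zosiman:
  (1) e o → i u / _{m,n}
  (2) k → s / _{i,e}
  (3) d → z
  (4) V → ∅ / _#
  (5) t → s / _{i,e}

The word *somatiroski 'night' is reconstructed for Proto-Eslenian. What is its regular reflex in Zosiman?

Zosiman: *somatiroski
  somatiroski → sumatiroski   [pre-nasal raising]
  sumatiroski → sumatirossi   [palatalisation]
  sumatirossi (rule 3 does not apply)
  sumatirossi → sumatiross   [apocope]
  sumatiross → sumasiross   [palatalisation]
  giving Zosiman sumasiross.

sumasiross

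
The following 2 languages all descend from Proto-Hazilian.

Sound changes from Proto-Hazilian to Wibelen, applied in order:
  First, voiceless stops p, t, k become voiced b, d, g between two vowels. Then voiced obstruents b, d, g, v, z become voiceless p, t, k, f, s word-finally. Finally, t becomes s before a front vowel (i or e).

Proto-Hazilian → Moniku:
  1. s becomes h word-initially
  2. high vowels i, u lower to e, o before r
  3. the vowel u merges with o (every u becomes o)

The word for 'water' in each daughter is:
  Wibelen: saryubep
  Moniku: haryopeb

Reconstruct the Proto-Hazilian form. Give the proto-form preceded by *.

*saryupeb

Position 6: Wibelen has b, Moniku has p. Moniku preserves p here (none of its changes turn any other segment into p), so the proto-segment is *p.
Position 1: Wibelen has s, Moniku has h. Taking the neighbouring segments as reconstructed: Wibelen s can only go back to *s; Moniku h could go back to *s or *h — the one source consistent with every daughter is *s.
Position 8: Wibelen has p, Moniku has b. Moniku preserves b here (none of its changes turn any other segment into b), so the proto-segment is *b.
Continuing position by position gives *saryupeb; check it forward:
Wibelen: start from *saryupeb.
  rule 1 (intervocalic voicing): saryupeb → saryubeb
  rule 2 (final devoicing): saryubeb → saryubep
  rule 3: no change — saryubep
  ⇒ Wibelen saryubep
Moniku: *saryupeb > haryupeb > haryopeb  (by debuccalisation, vowel merger)
*saryupeb is the unique common source.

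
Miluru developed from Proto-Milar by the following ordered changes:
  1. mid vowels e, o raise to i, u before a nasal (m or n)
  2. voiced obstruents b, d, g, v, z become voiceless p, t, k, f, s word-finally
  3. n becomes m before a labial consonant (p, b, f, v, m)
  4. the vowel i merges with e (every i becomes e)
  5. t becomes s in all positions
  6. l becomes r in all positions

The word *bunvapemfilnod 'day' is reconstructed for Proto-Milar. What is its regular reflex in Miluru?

bumvapemfernos

Miluru: start from *bunvapemfilnod.
  rule 1 (pre-nasal raising): bunvapemfilnod → bunvapimfilnod
  rule 2 (final devoicing): bunvapimfilnod → bunvapimfilnot
  rule 3 (nasal place assimilation): bunvapimfilnot → bumvapimfilnot
  rule 4 (vowel merger): bumvapimfilnot → bumvapemfelnot
  rule 5 (unconditioned shift): bumvapemfelnot → bumvapemfelnos
  rule 6 (unconditioned shift): bumvapemfelnos → bumvapemfernos
  ⇒ Miluru bumvapemfernos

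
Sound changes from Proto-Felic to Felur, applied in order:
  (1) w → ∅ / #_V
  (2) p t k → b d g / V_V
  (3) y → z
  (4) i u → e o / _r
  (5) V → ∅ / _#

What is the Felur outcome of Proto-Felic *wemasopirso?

Felur: *wemasopirso > emasopirso > emasobirso > emasoberso > emasobers  (by glide loss, intervocalic voicing, pre-rhotic lowering, apocope)

emasobers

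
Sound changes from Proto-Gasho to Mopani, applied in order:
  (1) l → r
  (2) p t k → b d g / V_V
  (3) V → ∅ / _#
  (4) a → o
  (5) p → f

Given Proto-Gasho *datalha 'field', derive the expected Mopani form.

Mopani: *datalha > datarha > dadarha > dadarh > dodorh  (by unconditioned shift, intervocalic voicing, apocope, vowel merger)

dodorh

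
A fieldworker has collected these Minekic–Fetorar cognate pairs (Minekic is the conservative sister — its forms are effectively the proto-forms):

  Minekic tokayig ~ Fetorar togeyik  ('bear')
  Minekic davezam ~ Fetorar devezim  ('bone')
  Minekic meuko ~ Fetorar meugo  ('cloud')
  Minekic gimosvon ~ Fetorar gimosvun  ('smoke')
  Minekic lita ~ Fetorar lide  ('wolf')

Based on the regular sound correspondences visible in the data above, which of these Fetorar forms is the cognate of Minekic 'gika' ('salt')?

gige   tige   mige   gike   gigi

gige

tokayig ~ togeyik — Minekic k corresponds to Fetorar g between vowels (before a back vowel).
lita ~ lide — Minekic a corresponds to Fetorar e word-finally.
Applying these to Minekic 'gika':
  gika → giga   (k→g between vowels (before a back vowel))
  giga → gige   (a→e word-finally)
So the Fetorar cognate is 'gige'.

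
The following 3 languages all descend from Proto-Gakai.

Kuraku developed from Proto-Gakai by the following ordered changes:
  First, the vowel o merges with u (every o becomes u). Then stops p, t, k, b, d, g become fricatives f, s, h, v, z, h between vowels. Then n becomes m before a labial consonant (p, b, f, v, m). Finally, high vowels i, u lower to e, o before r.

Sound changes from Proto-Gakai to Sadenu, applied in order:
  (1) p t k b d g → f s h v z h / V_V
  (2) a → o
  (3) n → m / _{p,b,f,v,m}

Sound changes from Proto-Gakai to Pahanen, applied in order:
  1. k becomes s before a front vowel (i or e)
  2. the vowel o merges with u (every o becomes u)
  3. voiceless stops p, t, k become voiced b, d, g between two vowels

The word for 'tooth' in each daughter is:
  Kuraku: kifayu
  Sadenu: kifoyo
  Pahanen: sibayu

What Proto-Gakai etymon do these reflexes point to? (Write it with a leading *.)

Position 6: Kuraku has u, Sadenu has o, Pahanen has u. Taking the neighbouring segments as reconstructed: Kuraku u could go back to *o or *u; Sadenu o could go back to *a or *o; Pahanen u could go back to *o or *u — the one source consistent with every daughter is *o.
Position 1: Kuraku has k, Sadenu has k, Pahanen has s. Kuraku preserves k here (none of its changes turn any other segment into k), so the proto-segment is *k.
This points to *kipayo. Verify forward in each daughter:
Kuraku: start from *kipayo.
  rule 1 (vowel merger): kipayo → kipayu
  rule 2 (intervocalic lenition): kipayu → kifayu
  rule 3: no change — kifayu
  rule 4: no change — kifayu
  ⇒ Kuraku kifayu
Sadenu: *kipayo
  kipayo → kifayo   [intervocalic lenition]
  kifayo → kifoyo   [vowel merger]
  kifoyo (rule 3 does not apply)
  giving Sadenu kifoyo.
Pahanen: start from *kipayo.
  rule 1 (palatalisation): kipayo → sipayo
  rule 2 (vowel merger): sipayo → sipayu
  rule 3 (intervocalic voicing): sipayu → sibayu
  ⇒ Pahanen sibayu
*kipayo is the unique common source.

*kipayo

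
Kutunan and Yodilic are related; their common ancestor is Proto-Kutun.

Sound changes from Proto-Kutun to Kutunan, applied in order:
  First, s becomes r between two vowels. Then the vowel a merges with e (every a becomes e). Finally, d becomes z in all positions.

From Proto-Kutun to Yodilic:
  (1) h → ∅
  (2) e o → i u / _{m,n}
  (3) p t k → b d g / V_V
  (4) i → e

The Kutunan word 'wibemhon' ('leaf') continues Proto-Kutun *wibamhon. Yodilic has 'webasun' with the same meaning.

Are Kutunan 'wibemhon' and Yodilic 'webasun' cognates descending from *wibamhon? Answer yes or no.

no

Derive the expected Yodilic reflex of *wibamhon:
Yodilic: start from *wibamhon.
  rule 1 (h-loss): wibamhon → wibamon
  rule 2 (pre-nasal raising): wibamon → wibamun
  rule 3: no change — wibamun
  rule 4 (vowel merger): wibamun → webamun
  ⇒ Yodilic webamun
The regular Yodilic reflex would be 'webamun', but the attested form is 'webasun'. The correspondence is irregular, so they are not cognates (the Yodilic form has a different source).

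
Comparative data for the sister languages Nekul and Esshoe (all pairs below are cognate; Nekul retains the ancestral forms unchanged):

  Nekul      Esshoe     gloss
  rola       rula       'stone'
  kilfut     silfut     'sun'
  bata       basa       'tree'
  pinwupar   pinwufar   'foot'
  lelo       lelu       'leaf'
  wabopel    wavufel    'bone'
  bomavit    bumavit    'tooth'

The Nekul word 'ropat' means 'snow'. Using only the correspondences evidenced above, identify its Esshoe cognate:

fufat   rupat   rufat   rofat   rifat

rufat

wabopel ~ wavufel — Nekul o corresponds to Esshoe u after a consonant, before a labial obstruent.
pinwupar ~ pinwufar — Nekul p corresponds to Esshoe f between vowels (before a back vowel).
Applying these to Nekul 'ropat':
  ropat → rupat   (o→u after a consonant, before a labial obstruent)
  rupat → rufat   (p→f between vowels (before a back vowel))
So the Esshoe cognate is 'rufat'.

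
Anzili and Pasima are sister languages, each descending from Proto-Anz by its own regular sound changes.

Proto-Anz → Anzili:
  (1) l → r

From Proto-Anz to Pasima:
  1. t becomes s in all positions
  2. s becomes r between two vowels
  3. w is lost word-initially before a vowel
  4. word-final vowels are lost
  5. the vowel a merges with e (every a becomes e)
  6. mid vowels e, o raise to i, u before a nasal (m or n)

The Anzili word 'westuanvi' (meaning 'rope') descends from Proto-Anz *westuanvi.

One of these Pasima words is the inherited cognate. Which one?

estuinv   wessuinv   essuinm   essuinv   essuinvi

essuinv

Pasima: start from *westuanvi.
  rule 1 (unconditioned shift): westuanvi → wessuanvi
  rule 2: no change — wessuanvi
  rule 3 (glide loss): wessuanvi → essuanvi
  rule 4 (apocope): essuanvi → essuanv
  rule 5 (vowel merger): essuanv → essuenv
  rule 6 (pre-nasal raising): essuenv → essuinv
  ⇒ Pasima essuinv
Among the options, 'essuinv' alone shows every Pasima change applied in order.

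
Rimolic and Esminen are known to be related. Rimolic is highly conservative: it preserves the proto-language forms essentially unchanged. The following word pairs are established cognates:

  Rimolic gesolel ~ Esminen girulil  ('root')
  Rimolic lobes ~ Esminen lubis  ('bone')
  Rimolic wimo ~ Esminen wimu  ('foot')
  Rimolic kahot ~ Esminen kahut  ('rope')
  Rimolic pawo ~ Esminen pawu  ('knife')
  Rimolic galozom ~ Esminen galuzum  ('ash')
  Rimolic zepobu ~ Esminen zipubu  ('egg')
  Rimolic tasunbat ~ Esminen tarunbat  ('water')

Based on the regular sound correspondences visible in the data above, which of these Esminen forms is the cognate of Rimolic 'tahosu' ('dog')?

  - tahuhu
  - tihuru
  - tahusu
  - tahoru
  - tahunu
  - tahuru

tahuru

gesolel ~ girulil, kahot ~ kahut — Rimolic o corresponds to Esminen u after a consonant, before a consonant other than r, m, n, p, b, f, v.
tasunbat ~ tarunbat — Rimolic s corresponds to Esminen r between vowels (before a back vowel).
Applying these to Rimolic 'tahosu':
  tahosu → tahusu   (o→u after a consonant, before a consonant other than r, m, n, p, b, f, v)
  tahusu → tahuru   (s→r between vowels (before a back vowel))
So the Esminen cognate is 'tahuru'.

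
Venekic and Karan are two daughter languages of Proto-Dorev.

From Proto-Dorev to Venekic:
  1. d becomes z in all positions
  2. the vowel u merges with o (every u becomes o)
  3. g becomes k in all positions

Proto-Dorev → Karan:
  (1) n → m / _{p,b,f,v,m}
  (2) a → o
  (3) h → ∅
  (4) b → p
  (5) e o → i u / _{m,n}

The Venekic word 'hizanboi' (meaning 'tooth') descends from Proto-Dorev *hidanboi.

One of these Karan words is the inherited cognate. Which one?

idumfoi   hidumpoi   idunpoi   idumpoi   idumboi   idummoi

idumpoi

Karan: *hidanboi > hidamboi > hidomboi > idomboi > idompoi > idumpoi  (by nasal place assimilation, vowel merger, h-loss, unconditioned shift, pre-nasal raising)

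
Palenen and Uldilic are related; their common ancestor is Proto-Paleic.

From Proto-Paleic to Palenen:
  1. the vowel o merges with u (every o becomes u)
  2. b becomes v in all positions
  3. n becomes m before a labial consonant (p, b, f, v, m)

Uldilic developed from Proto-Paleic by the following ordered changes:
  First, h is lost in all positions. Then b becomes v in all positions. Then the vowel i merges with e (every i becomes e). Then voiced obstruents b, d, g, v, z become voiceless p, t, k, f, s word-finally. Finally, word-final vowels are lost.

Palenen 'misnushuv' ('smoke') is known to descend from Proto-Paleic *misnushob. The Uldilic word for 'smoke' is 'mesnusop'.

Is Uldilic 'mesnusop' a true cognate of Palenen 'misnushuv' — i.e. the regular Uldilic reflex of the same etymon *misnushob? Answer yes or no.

Derive the expected Uldilic reflex of *misnushob:
Uldilic: *misnushob
  misnushob → misnusob   [h-loss]
  misnusob → misnusov   [unconditioned shift]
  misnusov → mesnusov   [vowel merger]
  mesnusov → mesnusof   [final devoicing]
  mesnusof (rule 5 does not apply)
  giving Uldilic mesnusof.
The regular Uldilic reflex would be 'mesnusof', but the attested form is 'mesnusop'. The correspondence is irregular, so they are not cognates (the Uldilic form has a different source).

no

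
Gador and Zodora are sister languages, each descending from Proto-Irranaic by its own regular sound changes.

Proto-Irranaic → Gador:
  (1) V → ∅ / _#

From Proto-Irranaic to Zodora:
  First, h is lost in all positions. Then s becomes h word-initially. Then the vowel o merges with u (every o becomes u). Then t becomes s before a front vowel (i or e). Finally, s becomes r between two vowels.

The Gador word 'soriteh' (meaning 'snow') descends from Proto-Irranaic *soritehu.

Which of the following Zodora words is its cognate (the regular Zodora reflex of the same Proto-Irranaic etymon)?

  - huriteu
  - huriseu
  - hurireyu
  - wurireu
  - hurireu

Zodora: *soritehu > soriteu > horiteu > huriteu > huriseu > hurireu  (by h-loss, debuccalisation, vowel merger, palatalisation, rhotacism)
The other candidates each miss or misapply at least one Zodora change.

hurireu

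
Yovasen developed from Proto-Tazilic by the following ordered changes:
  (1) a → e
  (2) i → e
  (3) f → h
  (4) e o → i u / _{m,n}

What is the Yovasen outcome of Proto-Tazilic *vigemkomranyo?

Yovasen: *vigemkomranyo > vigemkomrenyo > vegemkomrenyo > vegimkumrinyo  (by vowel merger, vowel merger, pre-nasal raising)

vegimkumrinyo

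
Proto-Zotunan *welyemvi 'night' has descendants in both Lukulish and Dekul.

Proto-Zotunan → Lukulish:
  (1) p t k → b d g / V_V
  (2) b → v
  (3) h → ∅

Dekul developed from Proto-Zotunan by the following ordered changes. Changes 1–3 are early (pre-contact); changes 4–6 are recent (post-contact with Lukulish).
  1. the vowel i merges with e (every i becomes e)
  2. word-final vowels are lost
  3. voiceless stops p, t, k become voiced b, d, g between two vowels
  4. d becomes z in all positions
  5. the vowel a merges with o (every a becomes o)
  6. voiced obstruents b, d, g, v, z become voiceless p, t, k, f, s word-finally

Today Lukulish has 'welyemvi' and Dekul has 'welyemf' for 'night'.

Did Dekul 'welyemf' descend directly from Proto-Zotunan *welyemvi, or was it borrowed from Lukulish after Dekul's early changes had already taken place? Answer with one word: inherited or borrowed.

inherited

If inherited, *welyemvi would pass through all of Dekul's changes:
Dekul: start from *welyemvi.
  rule 1 (vowel merger): welyemvi → welyemve
  rule 2 (apocope): welyemve → welyemv
  rule 3: no change — welyemv
  rule 4: no change — welyemv
  rule 5: no change — welyemv
  rule 6 (final devoicing): welyemv → welyemf
  ⇒ Dekul welyemf
If borrowed from Lukulish 'welyemvi' after the early changes, it would undergo only the recent ones:
  rule 4 (unconditioned shift): no change (welyemvi)
  rule 5 (vowel merger): no change (welyemvi)
  rule 6 (final devoicing): no change (welyemvi)
  ⇒ as a loan: welyemvi
Dekul 'welyemf' matches the inherited outcome exactly, so it is an inherited cognate, not a loan.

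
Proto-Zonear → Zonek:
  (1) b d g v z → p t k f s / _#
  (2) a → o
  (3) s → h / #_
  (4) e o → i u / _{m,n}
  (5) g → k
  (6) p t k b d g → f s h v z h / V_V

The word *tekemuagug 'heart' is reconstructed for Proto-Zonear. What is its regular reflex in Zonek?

tehimuohuk

Zonek: start from *tekemuagug.
  rule 1 (final devoicing): tekemuagug → tekemuaguk
  rule 2 (vowel merger): tekemuaguk → tekemuoguk
  rule 3: no change — tekemuoguk
  rule 4 (pre-nasal raising): tekemuoguk → tekimuoguk
  rule 5 (unconditioned shift): tekimuoguk → tekimuokuk
  rule 6 (intervocalic lenition): tekimuokuk → tehimuohuk
  ⇒ Zonek tehimuohuk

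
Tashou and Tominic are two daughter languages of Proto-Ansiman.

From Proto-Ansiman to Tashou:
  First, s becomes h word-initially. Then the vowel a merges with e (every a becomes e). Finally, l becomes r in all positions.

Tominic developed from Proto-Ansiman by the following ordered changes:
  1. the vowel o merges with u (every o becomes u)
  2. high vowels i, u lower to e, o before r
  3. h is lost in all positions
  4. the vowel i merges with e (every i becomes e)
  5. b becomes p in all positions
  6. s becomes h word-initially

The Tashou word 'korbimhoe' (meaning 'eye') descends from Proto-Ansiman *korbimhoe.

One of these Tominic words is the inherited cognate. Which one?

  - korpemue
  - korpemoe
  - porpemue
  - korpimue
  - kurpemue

korpemue

Tominic: start from *korbimhoe.
  rule 1 (vowel merger): korbimhoe → kurbimhue
  rule 2 (pre-rhotic lowering): kurbimhue → korbimhue
  rule 3 (h-loss): korbimhue → korbimue
  rule 4 (vowel merger): korbimue → korbemue
  rule 5 (unconditioned shift): korbemue → korpemue
  rule 6: no change — korpemue
  ⇒ Tominic korpemue
Among the options, 'korpemue' alone shows every Tominic change applied in order.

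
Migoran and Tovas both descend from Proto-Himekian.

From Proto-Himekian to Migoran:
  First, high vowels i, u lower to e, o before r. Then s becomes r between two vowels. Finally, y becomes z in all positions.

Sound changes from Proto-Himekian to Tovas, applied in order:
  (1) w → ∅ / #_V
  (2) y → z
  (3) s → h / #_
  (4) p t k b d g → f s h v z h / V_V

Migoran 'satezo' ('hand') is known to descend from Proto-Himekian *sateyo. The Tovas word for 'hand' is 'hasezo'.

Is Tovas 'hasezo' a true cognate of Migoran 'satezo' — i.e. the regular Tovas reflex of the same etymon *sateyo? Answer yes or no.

yes

Derive the expected Tovas reflex of *sateyo:
Tovas: start from *sateyo.
  rule 1: no change — sateyo
  rule 2 (unconditioned shift): sateyo → satezo
  rule 3 (debuccalisation): satezo → hatezo
  rule 4 (intervocalic lenition): hatezo → hasezo
  ⇒ Tovas hasezo
Tovas 'hasezo' matches the regular reflex exactly, so the pair is cognate.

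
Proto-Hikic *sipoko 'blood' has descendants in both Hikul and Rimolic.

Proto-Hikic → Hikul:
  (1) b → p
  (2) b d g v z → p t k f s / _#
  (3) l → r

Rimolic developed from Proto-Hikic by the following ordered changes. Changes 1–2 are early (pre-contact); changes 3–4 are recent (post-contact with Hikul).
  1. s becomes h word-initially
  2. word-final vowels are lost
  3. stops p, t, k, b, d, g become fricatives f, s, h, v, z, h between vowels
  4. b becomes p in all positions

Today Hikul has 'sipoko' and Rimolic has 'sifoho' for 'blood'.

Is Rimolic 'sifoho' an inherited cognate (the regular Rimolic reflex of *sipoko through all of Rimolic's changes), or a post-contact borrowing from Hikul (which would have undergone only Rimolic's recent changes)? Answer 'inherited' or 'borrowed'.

borrowed

If inherited, *sipoko would pass through all of Rimolic's changes:
Rimolic: start from *sipoko.
  rule 1 (debuccalisation): sipoko → hipoko
  rule 2 (apocope): hipoko → hipok
  rule 3 (intervocalic lenition): hipok → hifok
  rule 4: no change — hifok
  ⇒ Rimolic hifok
If borrowed from Hikul 'sipoko' after the early changes, it would undergo only the recent ones:
  rule 3 (intervocalic lenition): sipoko → sifoho
  rule 4 (unconditioned shift): no change (sifoho)
  ⇒ as a loan: sifoho
Rimolic 'sifoho' matches the loan outcome 'sifoho', not the inherited 'hifok' — it skipped the early Rimolic changes, so it was borrowed from Hikul.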